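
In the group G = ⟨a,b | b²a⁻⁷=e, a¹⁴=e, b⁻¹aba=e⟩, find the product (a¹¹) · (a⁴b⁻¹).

Compute (a¹¹) · (a⁴b⁻¹) by multiplying left to right and reducing via the relations at each step:
  (a¹¹) · a⁴ = a
  a · b⁻¹ = ab⁻¹

Answer: ab⁻¹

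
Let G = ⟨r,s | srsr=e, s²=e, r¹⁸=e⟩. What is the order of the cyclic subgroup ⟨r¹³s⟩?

|⟨r¹³s⟩| equals the order of r¹³s. Compute successive powers until reaching e:
  (r¹³s)¹ = r¹³s, (r¹³s)² = e.
The smallest positive k with (r¹³s)ᵏ = e is 2, so |⟨r¹³s⟩| = 2.

Answer: 2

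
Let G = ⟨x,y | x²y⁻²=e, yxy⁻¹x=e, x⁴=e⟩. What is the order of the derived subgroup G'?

G' = [G, G] is generated by all commutators. The generator-pair commutators are: [x, y] = x².
The subgroup they normally generate is {e, x²}, of order 2.
Check: |G/G'| = 8/2 = 4 is the order of the abelianisation.

Answer: 2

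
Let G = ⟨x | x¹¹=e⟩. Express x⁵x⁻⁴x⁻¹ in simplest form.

Multiply left to right, reducing at each step:
  (x⁵) · x⁻⁴ = x
  x · x⁻¹ = e

Answer: e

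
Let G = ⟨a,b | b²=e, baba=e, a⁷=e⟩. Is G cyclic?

Every cyclic group is abelian. But a·b = ab while b·a = a⁶b, so a·b ≠ b·a and G is not abelian. Hence G is not cyclic.

Answer: No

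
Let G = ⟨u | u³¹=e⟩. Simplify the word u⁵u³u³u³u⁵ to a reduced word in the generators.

Multiply left to right, reducing at each step:
  (u⁵) · u³ = u⁸
  (u⁸) · u³ = u¹¹
  (u¹¹) · u³ = u¹⁴
  (u¹⁴) · u⁵ = u¹⁹

Answer: u¹⁹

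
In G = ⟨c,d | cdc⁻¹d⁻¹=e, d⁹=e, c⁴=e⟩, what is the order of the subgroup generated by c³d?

|⟨c³d⟩| equals the order of c³d. Compute successive powers until reaching e:
  (c³d)¹ = c³d, (c³d)² = c²d², (c³d)³ = cd³, (c³d)⁴ = d⁴, (c³d)⁵ = c³d⁵, (c³d)⁶ = c²d⁶, (c³d)⁷ = cd⁷, (c³d)⁸ = d⁸, (c³d)⁹ = c³, (c³d)¹⁰ = c²d, (c³d)¹¹ = cd², (c³d)¹² = d³, (c³d)¹³ = c³d⁴, (c³d)¹⁴ = c²d⁵, (c³d)¹⁵ = cd⁶, (c³d)¹⁶ = d⁷, (c³d)¹⁷ = c³d⁸, (c³d)¹⁸ = c², (c³d)¹⁹ = cd, (c³d)²⁰ = d², (c³d)²¹ = c³d³, (c³d)²² = c²d⁴, (c³d)²³ = cd⁵, (c³d)²⁴ = d⁶, (c³d)²⁵ = c³d⁷, (c³d)²⁶ = c²d⁸, (c³d)²⁷ = c, (c³d)²⁸ = d, (c³d)²⁹ = c³d², (c³d)³⁰ = c²d³, (c³d)³¹ = cd⁴, (c³d)³² = d⁵, (c³d)³³ = c³d⁶, (c³d)³⁴ = c²d⁷, (c³d)³⁵ = cd⁸, (c³d)³⁶ = e.
The smallest positive k with (c³d)ᵏ = e is 36, so |⟨c³d⟩| = 36.

Answer: 36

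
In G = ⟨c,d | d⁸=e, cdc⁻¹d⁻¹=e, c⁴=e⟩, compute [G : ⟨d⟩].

First find ord(d) by computing successive powers:
  d¹ = d, d² = d², d³ = d³, d⁴ = d⁴, d⁵ = d⁵, d⁶ = d⁶, d⁷ = d⁷, d⁸ = e.
So |⟨d⟩| = ord(d) = 8. With |G| = 32, by Lagrange [G : ⟨d⟩] = 32/8 = 4.

Answer: 4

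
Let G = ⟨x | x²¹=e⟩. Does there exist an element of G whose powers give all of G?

|G| = 21. The element x has order 21 (its powers give 21 distinct elements), so ⟨x⟩ = G and G is cyclic.

Answer: Yes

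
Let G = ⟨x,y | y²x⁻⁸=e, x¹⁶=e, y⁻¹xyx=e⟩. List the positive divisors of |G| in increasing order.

|G| = 32 = 2⁵. By Lagrange's theorem the order of any subgroup divides 32; the divisors of 32 are 1, 2, 4, 8, 16, 32.

Answer: 1, 2, 4, 8, 16, 32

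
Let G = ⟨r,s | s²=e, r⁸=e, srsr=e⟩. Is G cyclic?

Every cyclic group is abelian. But r·s = rs while s·r = r⁷s, so r·s ≠ s·r and G is not abelian. Hence G is not cyclic.

Answer: No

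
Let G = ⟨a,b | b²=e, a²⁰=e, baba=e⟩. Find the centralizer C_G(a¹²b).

⟨a¹²b⟩ ⊆ C_G(a¹²b) since powers of a¹²b commute with a¹²b; so |C_G(a¹²b)| ≥ |⟨a¹²b⟩| = 2.
By orbit–stabilizer, |C_G(a¹²b)| = |G| / |conj. class of a¹²b| = 40 / 10 = 4.
The 4 elements commuting with a¹²b are {e, a¹⁰, a²b, a¹²b}.

Answer: {e, a¹⁰, a²b, a¹²b}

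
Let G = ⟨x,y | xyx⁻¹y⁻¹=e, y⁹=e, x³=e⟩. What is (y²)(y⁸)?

Compute (y²) · (y⁸) by multiplying left to right and reducing via the relations at each step:
  (y²) · y⁸ = y

Answer: y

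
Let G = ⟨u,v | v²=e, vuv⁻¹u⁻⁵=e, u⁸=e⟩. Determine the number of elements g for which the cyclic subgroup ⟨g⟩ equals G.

⟨g⟩ = G would require ord(g) = |G| = 16, but the maximum element order in G is 8 < 16. So G is not cyclic and no single element generates it: the count is 0.

Answer: 0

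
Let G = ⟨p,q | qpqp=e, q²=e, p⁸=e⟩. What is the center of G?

An element z ∈ Z(G) iff z commutes with every generator.
For example p⁴ is central: (p⁴)·p = p⁵ = p·(p⁴); (p⁴)·q = p⁴q = q·(p⁴).
Whereas p ∉ Z(G) since p·q = pq ≠ p⁷q = q·p.
Checking each of the 16 elements this way gives Z(G) = {e, p⁴}, of order 2.

Answer: {e, p⁴}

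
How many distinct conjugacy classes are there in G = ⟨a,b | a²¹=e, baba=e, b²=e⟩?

The conjugacy classes (representative and size) are:
  [e] (size 1), [a²⁰] (size 2), [a²] (size 2), [a³] (size 2), [a¹⁷] (size 2), [a⁵] (size 2), [a⁶] (size 2), [a⁷] (size 2), [a⁸] (size 2), [a⁹] (size 2), [a¹⁰] (size 2), [b] (size 21).
Class equation: 1 + 2 + 2 + 2 + 2 + 2 + 2 + 2 + 2 + 2 + 2 + 21 = 42 = |G|. So G has 12 conjugacy classes.

Answer: 12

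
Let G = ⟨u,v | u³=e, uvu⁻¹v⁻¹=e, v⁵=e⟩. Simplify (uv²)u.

Compute (uv²) · u by multiplying left to right and reducing via the relations at each step:
  (uv²) · u = u²v²

Answer: u²v²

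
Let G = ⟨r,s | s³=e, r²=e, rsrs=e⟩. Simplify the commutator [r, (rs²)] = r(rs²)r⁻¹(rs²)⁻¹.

[r, (rs²)] = r·(rs²)·r⁻¹·(rs²)⁻¹.
  r · (rs²) = s²
  (s²) · r = rs
  (rs) · (rs²) = s

Answer: s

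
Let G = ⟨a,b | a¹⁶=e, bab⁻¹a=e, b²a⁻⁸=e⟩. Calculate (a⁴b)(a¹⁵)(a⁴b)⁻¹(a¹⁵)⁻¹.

[(a⁴b), (a¹⁵)] = (a⁴b)·(a¹⁵)·(a⁴b)⁻¹·(a¹⁵)⁻¹.
  (a⁴b) · (a¹⁵) = a⁵b
  (a⁵b) · (a⁴b⁻¹) = a
  a · a = a²

Answer: a²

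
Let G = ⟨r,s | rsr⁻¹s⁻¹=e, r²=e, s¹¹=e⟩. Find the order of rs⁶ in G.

Compute successive powers until reaching e:
  (rs⁶)¹ = rs⁶, (rs⁶)² = s, (rs⁶)³ = rs⁷, (rs⁶)⁴ = s², (rs⁶)⁵ = rs⁸, (rs⁶)⁶ = s³, (rs⁶)⁷ = rs⁹, (rs⁶)⁸ = s⁴, (rs⁶)⁹ = rs¹⁰, (rs⁶)¹⁰ = s⁵, (rs⁶)¹¹ = r, (rs⁶)¹² = s⁶, (rs⁶)¹³ = rs, (rs⁶)¹⁴ = s⁷, (rs⁶)¹⁵ = rs², (rs⁶)¹⁶ = s⁸, (rs⁶)¹⁷ = rs³, (rs⁶)¹⁸ = s⁹, (rs⁶)¹⁹ = rs⁴, (rs⁶)²⁰ = s¹⁰, (rs⁶)²¹ = rs⁵, (rs⁶)²² = e.
The smallest positive k with (rs⁶)ᵏ = e is 22.

Answer: 22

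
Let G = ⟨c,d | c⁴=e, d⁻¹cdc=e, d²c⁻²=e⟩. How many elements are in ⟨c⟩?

|⟨c⟩| equals the order of c. Compute successive powers until reaching e:
  c¹ = c, c² = c², c³ = c³, c⁴ = e.
The smallest positive k with cᵏ = e is 4, so |⟨c⟩| = 4.

Answer: 4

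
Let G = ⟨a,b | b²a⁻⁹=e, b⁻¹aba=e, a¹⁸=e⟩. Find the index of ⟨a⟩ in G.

First find ord(a) by computing successive powers:
  a¹ = a, a² = a², a³ = a³, a⁴ = a⁴, a⁵ = a⁵, a⁶ = a⁶, a⁷ = a⁷, a⁸ = a⁸, a⁹ = a⁹, a¹⁰ = a¹⁰, a¹¹ = a¹¹, a¹² = a¹², a¹³ = a¹³, a¹⁴ = a¹⁴, a¹⁵ = a¹⁵, a¹⁶ = a¹⁶, a¹⁷ = a¹⁷, a¹⁸ = e.
So |⟨a⟩| = ord(a) = 18. With |G| = 36, by Lagrange [G : ⟨a⟩] = 36/18 = 2.

Answer: 2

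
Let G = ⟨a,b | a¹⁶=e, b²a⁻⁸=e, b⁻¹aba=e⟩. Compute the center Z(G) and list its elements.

An element z ∈ Z(G) iff z commutes with every generator.
For example a⁸ is central: (a⁸)·a = a⁹ = a·(a⁸); (a⁸)·b = b⁻¹ = b·(a⁸).
Whereas a ∉ Z(G) since a·b = ab ≠ a⁷b⁻¹ = b·a.
Checking each of the 32 elements this way gives Z(G) = {e, a⁸}, of order 2.

Answer: {e, a⁸}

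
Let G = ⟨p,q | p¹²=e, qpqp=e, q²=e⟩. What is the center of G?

An element z ∈ Z(G) iff z commutes with every generator.
For example p⁶ is central: (p⁶)·p = p⁷ = p·(p⁶); (p⁶)·q = p⁶q = q·(p⁶).
Whereas p ∉ Z(G) since p·q = pq ≠ p¹¹q = q·p.
Checking each of the 24 elements this way gives Z(G) = {e, p⁶}, of order 2.

Answer: {e, p⁶}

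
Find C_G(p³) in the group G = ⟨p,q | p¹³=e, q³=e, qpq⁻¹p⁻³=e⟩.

⟨p³⟩ ⊆ C_G(p³) since powers of p³ commute with p³; so |C_G(p³)| ≥ |⟨p³⟩| = 13.
By orbit–stabilizer, |C_G(p³)| = |G| / |conj. class of p³| = 39 / 3 = 13.
The 13 elements commuting with p³ are {e, p, p², p³, p⁴, p⁵, p⁶, p⁷, p⁸, p⁹, p¹⁰, p¹¹, p¹²}.

Answer: {e, p, p², p³, p⁴, p⁵, p⁶, p⁷, p⁸, p⁹, p¹⁰, p¹¹, p¹²}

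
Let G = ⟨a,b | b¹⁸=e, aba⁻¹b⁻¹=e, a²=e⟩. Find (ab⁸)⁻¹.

The order of (ab⁸) is 18 (smallest k with (ab⁸)ᵏ = e), so (ab⁸)⁻¹ = (ab⁸)¹⁷ = ab¹⁰.
Check: (ab⁸) · (ab¹⁰) → (ab⁸) · a = b⁸;   (b⁸) · b¹⁰ = e, giving e as required.

Answer: ab¹⁰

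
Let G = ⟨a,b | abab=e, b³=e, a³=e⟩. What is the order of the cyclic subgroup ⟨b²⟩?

|⟨b²⟩| equals the order of b². Compute successive powers until reaching e:
  (b²)¹ = b², (b²)² = b, (b²)³ = e.
The smallest positive k with (b²)ᵏ = e is 3, so |⟨b²⟩| = 3.

Answer: 3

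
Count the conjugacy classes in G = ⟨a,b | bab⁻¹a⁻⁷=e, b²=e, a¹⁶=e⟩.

The conjugacy classes (representative and size) are:
  [e] (size 1), [a] (size 2), [a¹⁴] (size 2), [a³] (size 2), [a⁴] (size 2), [a¹⁰] (size 2), [a⁸] (size 1), [a⁹] (size 2), [a¹¹] (size 2), [a¹⁰b] (size 8), [ab] (size 8).
Class equation: 1 + 2 + 2 + 2 + 2 + 2 + 1 + 2 + 2 + 8 + 8 = 32 = |G|. So G has 11 conjugacy classes.

Answer: 11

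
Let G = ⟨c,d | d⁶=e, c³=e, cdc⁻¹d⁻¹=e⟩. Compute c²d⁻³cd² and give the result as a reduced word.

Multiply left to right, reducing at each step:
  (c²) · d⁻³ = c²d³
  (c²d³) · c = d³
  (d³) · d² = d⁵

Answer: d⁵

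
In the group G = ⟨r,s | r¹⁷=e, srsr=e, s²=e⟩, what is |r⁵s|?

Compute successive powers until reaching e:
  (r⁵s)¹ = r⁵s, (r⁵s)² = e.
The smallest positive k with (r⁵s)ᵏ = e is 2.

Answer: 2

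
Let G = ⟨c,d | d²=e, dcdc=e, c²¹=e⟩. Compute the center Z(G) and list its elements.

An element z ∈ Z(G) iff z commutes with every generator.
For example e is central: e·c = c = c·e; e·d = d = d·e.
Whereas c ∉ Z(G) since c·d = cd ≠ c²⁰d = d·c.
Checking each of the 42 elements this way gives Z(G) = {e}, of order 1.

Answer: {e}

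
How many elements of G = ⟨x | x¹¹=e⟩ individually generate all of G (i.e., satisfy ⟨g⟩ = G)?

G is cyclic of order 11. An element generates G iff its order is 11, and a cyclic group of order 11 has exactly φ(11) = 10 such elements.

Answer: 10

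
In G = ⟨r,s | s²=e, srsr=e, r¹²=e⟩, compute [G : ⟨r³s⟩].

First find ord(r³s) by computing successive powers:
  (r³s)¹ = r³s, (r³s)² = e.
So |⟨r³s⟩| = ord(r³s) = 2. With |G| = 24, by Lagrange [G : ⟨r³s⟩] = 24/2 = 12.

Answer: 12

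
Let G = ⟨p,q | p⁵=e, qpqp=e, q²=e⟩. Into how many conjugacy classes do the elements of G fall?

The conjugacy classes (representative and size) are:
  [e] (size 1), [p] (size 2), [p²] (size 2), [q] (size 5).
Class equation: 1 + 2 + 2 + 5 = 10 = |G|. So G has 4 conjugacy classes.

Answer: 4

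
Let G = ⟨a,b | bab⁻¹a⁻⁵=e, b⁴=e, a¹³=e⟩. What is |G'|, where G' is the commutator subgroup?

G' = [G, G] is generated by all commutators. The generator-pair commutators are: [a, b] = a⁹.
The subgroup they normally generate is {e, a, a², a³, a⁴, a⁵, a⁶, a⁷, a⁸, a⁹, a¹⁰, a¹¹, a¹²}, of order 13.
Check: |G/G'| = 52/13 = 4 is the order of the abelianisation.

Answer: 13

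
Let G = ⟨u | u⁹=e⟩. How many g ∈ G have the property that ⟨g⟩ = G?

G is cyclic of order 9. An element generates G iff its order is 9, and a cyclic group of order 9 has exactly φ(9) = 6 such elements.

Answer: 6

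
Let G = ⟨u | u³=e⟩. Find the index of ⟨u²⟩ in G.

First find ord(u²) by computing successive powers:
  (u²)¹ = u², (u²)² = u, (u²)³ = e.
So |⟨u²⟩| = ord(u²) = 3. With |G| = 3, by Lagrange [G : ⟨u²⟩] = 3/3 = 1.

Answer: 1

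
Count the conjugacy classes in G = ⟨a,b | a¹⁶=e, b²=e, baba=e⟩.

The conjugacy classes (representative and size) are:
  [e] (size 1), [a¹⁵] (size 2), [a²] (size 2), [a³] (size 2), [a¹²] (size 2), [a⁵] (size 2), [a⁶] (size 2), [a⁷] (size 2), [a⁸] (size 1), [a²b] (size 8), [a¹⁵b] (size 8).
Class equation: 1 + 2 + 2 + 2 + 2 + 2 + 2 + 2 + 1 + 8 + 8 = 32 = |G|. So G has 11 conjugacy classes.

Answer: 11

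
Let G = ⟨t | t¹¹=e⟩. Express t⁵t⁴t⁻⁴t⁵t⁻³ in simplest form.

Multiply left to right, reducing at each step:
  (t⁵) · t⁴ = t⁹
  (t⁹) · t⁻⁴ = t⁵
  (t⁵) · t⁵ = t¹⁰
  (t¹⁰) · t⁻³ = t⁷

Answer: t⁷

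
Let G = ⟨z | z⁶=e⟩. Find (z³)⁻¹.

The order of (z³) is 2 (smallest k with (z³)ᵏ = e), so (z³)⁻¹ = (z³)¹ = z³.
Check: (z³) · (z³) → (z³) · z³ = e, giving e as required.

Answer: z³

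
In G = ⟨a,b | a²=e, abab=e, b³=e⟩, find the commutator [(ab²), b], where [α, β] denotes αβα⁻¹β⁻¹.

[(ab²), b] = (ab²)·b·(ab²)⁻¹·b⁻¹.
  (ab²) · b = a
  a · (ab²) = b²
  (b²) · (b²) = b

Answer: b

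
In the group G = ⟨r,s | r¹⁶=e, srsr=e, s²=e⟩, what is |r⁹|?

Compute successive powers until reaching e:
  (r⁹)¹ = r⁹, (r⁹)² = r², (r⁹)³ = r¹¹, (r⁹)⁴ = r⁴, (r⁹)⁵ = r¹³, (r⁹)⁶ = r⁶, (r⁹)⁷ = r¹⁵, (r⁹)⁸ = r⁸, (r⁹)⁹ = r, (r⁹)¹⁰ = r¹⁰, (r⁹)¹¹ = r³, (r⁹)¹² = r¹², (r⁹)¹³ = r⁵, (r⁹)¹⁴ = r¹⁴, (r⁹)¹⁵ = r⁷, (r⁹)¹⁶ = e.
The smallest positive k with (r⁹)ᵏ = e is 16.

Answer: 16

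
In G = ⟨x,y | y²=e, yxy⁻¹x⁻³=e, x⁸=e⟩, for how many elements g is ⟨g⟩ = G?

⟨g⟩ = G would require ord(g) = |G| = 16, but the maximum element order in G is 8 < 16. So G is not cyclic and no single element generates it: the count is 0.

Answer: 0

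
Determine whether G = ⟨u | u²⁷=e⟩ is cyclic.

|G| = 27. The element u has order 27 (its powers give 27 distinct elements), so ⟨u⟩ = G and G is cyclic.

Answer: Yes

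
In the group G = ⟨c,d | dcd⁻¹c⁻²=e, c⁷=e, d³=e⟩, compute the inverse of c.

The order of c is 7 (smallest k with cᵏ = e), so c⁻¹ = c⁶ = c⁶.
Check: c · (c⁶) → c · c⁶ = e, giving e as required.

Answer: c⁶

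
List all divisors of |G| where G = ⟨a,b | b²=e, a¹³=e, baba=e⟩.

|G| = 26 = 2 · 13. By Lagrange's theorem the order of any subgroup divides 26; the divisors of 26 are 1, 2, 13, 26.

Answer: 1, 2, 13, 26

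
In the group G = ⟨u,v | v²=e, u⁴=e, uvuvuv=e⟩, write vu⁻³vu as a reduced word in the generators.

Multiply left to right, reducing at each step:
  v · u⁻³ = vu
  (vu) · v = u³vu³
  (u³vu³) · u = u³v

Answer: u³v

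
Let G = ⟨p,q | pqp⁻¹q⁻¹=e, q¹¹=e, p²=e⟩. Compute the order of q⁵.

Compute successive powers until reaching e:
  (q⁵)¹ = q⁵, (q⁵)² = q¹⁰, (q⁵)³ = q⁴, (q⁵)⁴ = q⁹, (q⁵)⁵ = q³, (q⁵)⁶ = q⁸, (q⁵)⁷ = q², (q⁵)⁸ = q⁷, (q⁵)⁹ = q, (q⁵)¹⁰ = q⁶, (q⁵)¹¹ = e.
The smallest positive k with (q⁵)ᵏ = e is 11.

Answer: 11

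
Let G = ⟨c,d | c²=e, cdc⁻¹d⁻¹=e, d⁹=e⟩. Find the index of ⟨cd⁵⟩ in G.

First find ord(cd⁵) by computing successive powers:
  (cd⁵)¹ = cd⁵, (cd⁵)² = d, (cd⁵)³ = cd⁶, (cd⁵)⁴ = d², (cd⁵)⁵ = cd⁷, (cd⁵)⁶ = d³, (cd⁵)⁷ = cd⁸, (cd⁵)⁸ = d⁴, (cd⁵)⁹ = c, (cd⁵)¹⁰ = d⁵, (cd⁵)¹¹ = cd, (cd⁵)¹² = d⁶, (cd⁵)¹³ = cd², (cd⁵)¹⁴ = d⁷, (cd⁵)¹⁵ = cd³, (cd⁵)¹⁶ = d⁸, (cd⁵)¹⁷ = cd⁴, (cd⁵)¹⁸ = e.
So |⟨cd⁵⟩| = ord(cd⁵) = 18. With |G| = 18, by Lagrange [G : ⟨cd⁵⟩] = 18/18 = 1.

Answer: 1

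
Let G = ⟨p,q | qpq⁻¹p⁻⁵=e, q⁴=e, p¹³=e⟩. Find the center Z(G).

An element z ∈ Z(G) iff z commutes with every generator.
For example e is central: e·p = p = p·e; e·q = q = q·e.
Whereas p ∉ Z(G) since p·q = pq ≠ p⁵q = q·p.
Checking each of the 52 elements this way gives Z(G) = {e}, of order 1.

Answer: {e}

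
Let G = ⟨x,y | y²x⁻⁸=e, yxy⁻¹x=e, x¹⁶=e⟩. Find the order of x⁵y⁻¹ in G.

Compute successive powers until reaching e:
  (x⁵y⁻¹)¹ = x⁵y⁻¹, (x⁵y⁻¹)² = x⁸, (x⁵y⁻¹)³ = x⁵y, (x⁵y⁻¹)⁴ = e.
The smallest positive k with (x⁵y⁻¹)ᵏ = e is 4.

Answer: 4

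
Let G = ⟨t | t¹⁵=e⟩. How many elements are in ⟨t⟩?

|⟨t⟩| equals the order of t. Compute successive powers until reaching e:
  t¹ = t, t² = t², t³ = t³, t⁴ = t⁴, t⁵ = t⁵, t⁶ = t⁶, t⁷ = t⁷, t⁸ = t⁸, t⁹ = t⁹, t¹⁰ = t¹⁰, t¹¹ = t¹¹, t¹² = t¹², t¹³ = t¹³, t¹⁴ = t¹⁴, t¹⁵ = e.
The smallest positive k with tᵏ = e is 15, so |⟨t⟩| = 15.

Answer: 15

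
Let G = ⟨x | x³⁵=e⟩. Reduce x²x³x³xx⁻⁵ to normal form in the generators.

Multiply left to right, reducing at each step:
  (x²) · x³ = x⁵
  (x⁵) · x³ = x⁸
  (x⁸) · x = x⁹
  (x⁹) · x⁻⁵ = x⁴

Answer: x⁴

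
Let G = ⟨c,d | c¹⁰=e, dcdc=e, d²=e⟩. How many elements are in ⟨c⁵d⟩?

|⟨c⁵d⟩| equals the order of c⁵d. Compute successive powers until reaching e:
  (c⁵d)¹ = c⁵d, (c⁵d)² = e.
The smallest positive k with (c⁵d)ᵏ = e is 2, so |⟨c⁵d⟩| = 2.

Answer: 2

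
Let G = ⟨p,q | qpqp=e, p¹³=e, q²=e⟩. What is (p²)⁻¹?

The order of (p²) is 13 (smallest k with (p²)ᵏ = e), so (p²)⁻¹ = (p²)¹² = p¹¹.
Check: (p²) · (p¹¹) → (p²) · p¹¹ = e, giving e as required.

Answer: p¹¹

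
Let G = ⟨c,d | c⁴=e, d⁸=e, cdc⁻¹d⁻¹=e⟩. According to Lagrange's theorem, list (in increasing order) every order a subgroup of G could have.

|G| = 32 = 2⁵. By Lagrange's theorem the order of any subgroup divides 32; the divisors of 32 are 1, 2, 4, 8, 16, 32.

Answer: 1, 2, 4, 8, 16, 32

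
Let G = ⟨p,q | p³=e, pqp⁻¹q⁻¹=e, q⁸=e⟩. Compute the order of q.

Compute successive powers until reaching e:
  q¹ = q, q² = q², q³ = q³, q⁴ = q⁴, q⁵ = q⁵, q⁶ = q⁶, q⁷ = q⁷, q⁸ = e.
The smallest positive k with qᵏ = e is 8.

Answer: 8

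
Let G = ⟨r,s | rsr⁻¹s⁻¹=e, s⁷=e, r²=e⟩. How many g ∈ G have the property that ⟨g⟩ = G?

G is cyclic of order 14. An element generates G iff its order is 14, and a cyclic group of order 14 has exactly φ(14) = 6 such elements.

Answer: 6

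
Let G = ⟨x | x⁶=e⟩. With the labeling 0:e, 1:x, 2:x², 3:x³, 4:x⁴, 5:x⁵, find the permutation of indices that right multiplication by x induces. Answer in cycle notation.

(0 1 2 3 4 5)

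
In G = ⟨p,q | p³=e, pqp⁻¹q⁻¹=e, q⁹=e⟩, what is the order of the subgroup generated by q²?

|⟨q²⟩| equals the order of q². Compute successive powers until reaching e:
  (q²)¹ = q², (q²)² = q⁴, (q²)³ = q⁶, (q²)⁴ = q⁸, (q²)⁵ = q, (q²)⁶ = q³, (q²)⁷ = q⁵, (q²)⁸ = q⁷, (q²)⁹ = e.
The smallest positive k with (q²)ᵏ = e is 9, so |⟨q²⟩| = 9.

Answer: 9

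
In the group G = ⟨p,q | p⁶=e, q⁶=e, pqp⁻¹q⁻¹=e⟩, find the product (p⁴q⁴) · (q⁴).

Compute (p⁴q⁴) · (q⁴) by multiplying left to right and reducing via the relations at each step:
  (p⁴q⁴) · q⁴ = p⁴q²

Answer: p⁴q²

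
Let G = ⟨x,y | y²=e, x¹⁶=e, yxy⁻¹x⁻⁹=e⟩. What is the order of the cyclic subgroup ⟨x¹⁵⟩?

|⟨x¹⁵⟩| equals the order of x¹⁵. Compute successive powers until reaching e:
  (x¹⁵)¹ = x¹⁵, (x¹⁵)² = x¹⁴, (x¹⁵)³ = x¹³, (x¹⁵)⁴ = x¹², (x¹⁵)⁵ = x¹¹, (x¹⁵)⁶ = x¹⁰, (x¹⁵)⁷ = x⁹, (x¹⁵)⁸ = x⁸, (x¹⁵)⁹ = x⁷, (x¹⁵)¹⁰ = x⁶, (x¹⁵)¹¹ = x⁵, (x¹⁵)¹² = x⁴, (x¹⁵)¹³ = x³, (x¹⁵)¹⁴ = x², (x¹⁵)¹⁵ = x, (x¹⁵)¹⁶ = e.
The smallest positive k with (x¹⁵)ᵏ = e is 16, so |⟨x¹⁵⟩| = 16.

Answer: 16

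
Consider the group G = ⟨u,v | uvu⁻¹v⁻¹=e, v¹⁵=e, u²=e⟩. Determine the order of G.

Enumerate words in the generators, reducing via the relations: the distinct elements are
  {e, u, v, uv, v², v³, v⁴, v⁵, v⁶, v⁷, v⁸, v⁹, uv², uv³, uv⁴, uv⁵, uv⁶, uv⁷, uv⁸, uv⁹, v¹², v¹³, v¹¹, v¹⁰, v¹⁴, uv¹², uv¹³, uv¹¹, uv¹⁰, uv¹⁴}.
No further products give new elements, so |G| = 30.

Answer: 30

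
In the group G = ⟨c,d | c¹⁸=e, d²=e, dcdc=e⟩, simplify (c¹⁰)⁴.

Compute successive powers of (c¹⁰), reducing at each step:
  (c¹⁰)²: (c¹⁰) · c¹⁰ = c²
  (c¹⁰)³: (c²) · c¹⁰ = c¹²
  (c¹⁰)⁴: (c¹²) · c¹⁰ = c⁴

Answer: c⁴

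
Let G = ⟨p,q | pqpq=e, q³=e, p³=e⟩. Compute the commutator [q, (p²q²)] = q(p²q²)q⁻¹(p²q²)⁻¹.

[q, (p²q²)] = q·(p²q²)·q⁻¹·(p²q²)⁻¹.
  q · (p²q²) = q²p
  (q²p) · (q²) = pq²p
  (pq²p) · (p²q²) = pq

Answer: pq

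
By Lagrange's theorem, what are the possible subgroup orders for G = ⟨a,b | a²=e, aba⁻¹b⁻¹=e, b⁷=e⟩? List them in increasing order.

|G| = 14 = 2 · 7. By Lagrange's theorem the order of any subgroup divides 14; the divisors of 14 are 1, 2, 7, 14.

Answer: 1, 2, 7, 14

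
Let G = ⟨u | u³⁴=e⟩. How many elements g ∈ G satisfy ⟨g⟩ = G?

G is cyclic of order 34. An element generates G iff its order is 34, and a cyclic group of order 34 has exactly φ(34) = 16 such elements.

Answer: 16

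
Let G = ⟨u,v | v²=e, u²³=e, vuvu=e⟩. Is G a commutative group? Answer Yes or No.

u·v = uv but v·u = u²²v, so u·v ≠ v·u and G is not abelian.

Answer: No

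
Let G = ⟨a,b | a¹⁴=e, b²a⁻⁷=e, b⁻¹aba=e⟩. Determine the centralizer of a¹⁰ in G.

⟨a¹⁰⟩ ⊆ C_G(a¹⁰) since powers of a¹⁰ commute with a¹⁰; so |C_G(a¹⁰)| ≥ |⟨a¹⁰⟩| = 7.
By orbit–stabilizer, |C_G(a¹⁰)| = |G| / |conj. class of a¹⁰| = 28 / 2 = 14.
The 14 elements commuting with a¹⁰ are {e, a, a², a³, a⁴, a⁵, a⁶, a⁷, a⁸, a⁹, a¹⁰, a¹¹, a¹², a¹³}.

Answer: {e, a, a², a³, a⁴, a⁵, a⁶, a⁷, a⁸, a⁹, a¹⁰, a¹¹, a¹², a¹³}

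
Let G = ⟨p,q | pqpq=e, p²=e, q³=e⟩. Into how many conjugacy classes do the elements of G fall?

The conjugacy classes (representative and size) are:
  [e] (size 1), [pq²] (size 3), [q²] (size 2).
Class equation: 1 + 3 + 2 = 6 = |G|. So G has 3 conjugacy classes.

Answer: 3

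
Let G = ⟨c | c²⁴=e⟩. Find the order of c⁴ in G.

Compute successive powers until reaching e:
  (c⁴)¹ = c⁴, (c⁴)² = c⁸, (c⁴)³ = c¹², (c⁴)⁴ = c¹⁶, (c⁴)⁵ = c²⁰, (c⁴)⁶ = e.
The smallest positive k with (c⁴)ᵏ = e is 6.

Answer: 6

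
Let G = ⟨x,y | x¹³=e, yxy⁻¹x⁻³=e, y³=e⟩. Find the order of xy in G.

Compute successive powers until reaching e:
  (xy)¹ = xy, (xy)² = x⁴y², (xy)³ = e.
The smallest positive k with (xy)ᵏ = e is 3.

Answer: 3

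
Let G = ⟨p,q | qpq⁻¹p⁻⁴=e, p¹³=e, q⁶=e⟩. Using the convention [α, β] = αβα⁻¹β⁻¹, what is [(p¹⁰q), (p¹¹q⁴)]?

[(p¹⁰q), (p¹¹q⁴)] = (p¹⁰q)·(p¹¹q⁴)·(p¹⁰q)⁻¹·(p¹¹q⁴)⁻¹.
  (p¹⁰q) · (p¹¹q⁴) = p²q⁵
  (p²q⁵) · (p⁴q⁵) = p³q⁴
  (p³q⁴) · (p⁶q²) = p⁵

Answer: p⁵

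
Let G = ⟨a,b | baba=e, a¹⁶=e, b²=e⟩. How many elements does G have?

Enumerate words in the generators, reducing via the relations: the distinct elements are
  {a, b, e, ab, a², a³, a⁴, a⁵, a⁶, a⁷, a⁸, a⁹, a²b, a³b, a¹², a¹³, a¹¹, a¹⁰, a¹⁴, a¹⁵, a⁴b, a⁵b, a⁶b, a⁷b, a⁸b, a⁹b, a¹²b, a¹³b, a¹¹b, a¹⁰b, a¹⁴b, a¹⁵b}.
No further products give new elements, so |G| = 32.

Answer: 32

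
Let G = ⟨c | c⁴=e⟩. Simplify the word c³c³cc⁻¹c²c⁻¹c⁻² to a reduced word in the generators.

Multiply left to right, reducing at each step:
  (c³) · c³ = c²
  (c²) · c = c³
  (c³) · c⁻¹ = c²
  (c²) · c² = e
  e · c⁻¹ = c³
  (c³) · c⁻² = c

Answer: c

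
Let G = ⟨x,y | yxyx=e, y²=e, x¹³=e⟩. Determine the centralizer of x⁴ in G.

⟨x⁴⟩ ⊆ C_G(x⁴) since powers of x⁴ commute with x⁴; so |C_G(x⁴)| ≥ |⟨x⁴⟩| = 13.
By orbit–stabilizer, |C_G(x⁴)| = |G| / |conj. class of x⁴| = 26 / 2 = 13.
The 13 elements commuting with x⁴ are {e, x, x², x³, x⁴, x⁵, x⁶, x⁷, x⁸, x⁹, x¹⁰, x¹¹, x¹²}.

Answer: {e, x, x², x³, x⁴, x⁵, x⁶, x⁷, x⁸, x⁹, x¹⁰, x¹¹, x¹²}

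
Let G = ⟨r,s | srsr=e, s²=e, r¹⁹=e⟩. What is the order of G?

Enumerate words in the generators, reducing via the relations: the distinct elements are
  {e, r, s, rs, r², r³, r⁴, r⁵, r⁶, r⁷, r⁸, r⁹, r²s, r³s, r¹², r¹³, r¹¹, r¹⁰, r¹⁴, r¹⁵, r¹⁶, r¹⁷, r¹⁸, r⁴s, r⁵s, r⁶s, r⁷s, r⁸s, r⁹s, r¹²s, r¹³s, r¹¹s, r¹⁰s, r¹⁴s, r¹⁵s, r¹⁶s, r¹⁷s, r¹⁸s}.
No further products give new elements, so |G| = 38.

Answer: 38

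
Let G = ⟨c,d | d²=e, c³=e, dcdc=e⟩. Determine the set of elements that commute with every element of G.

An element z ∈ Z(G) iff z commutes with every generator.
For example e is central: e·c = c = c·e; e·d = d = d·e.
Whereas c ∉ Z(G) since c·d = cd ≠ c²d = d·c.
Checking each of the 6 elements this way gives Z(G) = {e}, of order 1.

Answer: {e}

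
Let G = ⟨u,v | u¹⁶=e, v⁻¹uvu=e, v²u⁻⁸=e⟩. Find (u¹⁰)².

Compute successive powers of (u¹⁰), reducing at each step:
  (u¹⁰)²: (u¹⁰) · u¹⁰ = u⁴

Answer: u⁴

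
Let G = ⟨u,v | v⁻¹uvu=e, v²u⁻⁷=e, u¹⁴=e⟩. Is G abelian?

u·v = uv but v·u = u⁶v⁻¹, so u·v ≠ v·u and G is not abelian.

Answer: No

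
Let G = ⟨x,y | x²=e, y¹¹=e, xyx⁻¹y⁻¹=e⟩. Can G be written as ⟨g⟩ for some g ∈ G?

|G| = 22. The element xy has order 22 (its powers give 22 distinct elements), so ⟨xy⟩ = G and G is cyclic.

Answer: Yes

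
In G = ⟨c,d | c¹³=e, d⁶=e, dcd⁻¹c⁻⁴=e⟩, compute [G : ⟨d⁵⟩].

First find ord(d⁵) by computing successive powers:
  (d⁵)¹ = d⁵, (d⁵)² = d⁴, (d⁵)³ = d³, (d⁵)⁴ = d², (d⁵)⁵ = d, (d⁵)⁶ = e.
So |⟨d⁵⟩| = ord(d⁵) = 6. With |G| = 78, by Lagrange [G : ⟨d⁵⟩] = 78/6 = 13.

Answer: 13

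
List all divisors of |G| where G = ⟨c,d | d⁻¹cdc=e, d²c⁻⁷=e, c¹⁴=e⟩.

|G| = 28 = 2² · 7. By Lagrange's theorem the order of any subgroup divides 28; the divisors of 28 are 1, 2, 4, 7, 14, 28.

Answer: 1, 2, 4, 7, 14, 28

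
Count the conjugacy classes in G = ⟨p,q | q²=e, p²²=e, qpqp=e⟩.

The conjugacy classes (representative and size) are:
  [e] (size 1), [p] (size 2), [p²] (size 2), [p¹⁹] (size 2), [p⁴] (size 2), [p⁵] (size 2), [p⁶] (size 2), [p⁷] (size 2), [p⁸] (size 2), [p¹³] (size 2), [p¹⁰] (size 2), [p¹¹] (size 1), [p⁶q] (size 11), [pq] (size 11).
Class equation: 1 + 2 + 2 + 2 + 2 + 2 + 2 + 2 + 2 + 2 + 2 + 1 + 11 + 11 = 44 = |G|. So G has 14 conjugacy classes.

Answer: 14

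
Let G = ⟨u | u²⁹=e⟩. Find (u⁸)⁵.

Compute successive powers of (u⁸), reducing at each step:
  (u⁸)²: (u⁸) · u⁸ = u¹⁶
  (u⁸)³: (u¹⁶) · u⁸ = u²⁴
  (u⁸)⁴: (u²⁴) · u⁸ = u³
  (u⁸)⁵: (u³) · u⁸ = u¹¹

Answer: u¹¹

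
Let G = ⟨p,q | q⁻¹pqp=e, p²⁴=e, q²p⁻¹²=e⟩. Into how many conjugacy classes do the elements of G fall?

The conjugacy classes (representative and size) are:
  [e] (size 1), [p] (size 2), [p²] (size 2), [p³] (size 2), [p⁴] (size 2), [p⁵] (size 2), [p¹⁸] (size 2), [p⁷] (size 2), [p¹⁶] (size 2), [p¹⁵] (size 2), [p¹⁴] (size 2), [p¹³] (size 2), [p¹²] (size 1), [p⁶q] (size 12), [p⁵q⁻¹] (size 12).
Class equation: 1 + 2 + 2 + 2 + 2 + 2 + 2 + 2 + 2 + 2 + 2 + 2 + 1 + 12 + 12 = 48 = |G|. So G has 15 conjugacy classes.

Answer: 15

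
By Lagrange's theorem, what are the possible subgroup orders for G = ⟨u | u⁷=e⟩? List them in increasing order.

|G| = 7 = 7. By Lagrange's theorem the order of any subgroup divides 7; the divisors of 7 are 1, 7.

Answer: 1, 7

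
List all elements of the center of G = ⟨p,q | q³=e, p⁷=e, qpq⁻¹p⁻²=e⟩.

An element z ∈ Z(G) iff z commutes with every generator.
For example e is central: e·p = p = p·e; e·q = q = q·e.
Whereas p ∉ Z(G) since p·q = pq ≠ p²q = q·p.
Checking each of the 21 elements this way gives Z(G) = {e}, of order 1.

Answer: {e}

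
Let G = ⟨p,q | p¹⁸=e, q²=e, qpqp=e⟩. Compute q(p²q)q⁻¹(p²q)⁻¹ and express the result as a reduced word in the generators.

[q, (p²q)] = q·(p²q)·q⁻¹·(p²q)⁻¹.
  q · (p²q) = p¹⁶
  (p¹⁶) · q = p¹⁶q
  (p¹⁶q) · (p²q) = p¹⁴

Answer: p¹⁴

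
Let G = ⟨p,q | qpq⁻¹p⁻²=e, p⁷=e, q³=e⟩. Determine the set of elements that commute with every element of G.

An element z ∈ Z(G) iff z commutes with every generator.
For example e is central: e·p = p = p·e; e·q = q = q·e.
Whereas p ∉ Z(G) since p·q = pq ≠ p²q = q·p.
Checking each of the 21 elements this way gives Z(G) = {e}, of order 1.

Answer: {e}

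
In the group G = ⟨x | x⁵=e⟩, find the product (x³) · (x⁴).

Compute (x³) · (x⁴) by multiplying left to right and reducing via the relations at each step:
  (x³) · x⁴ = x²

Answer: x²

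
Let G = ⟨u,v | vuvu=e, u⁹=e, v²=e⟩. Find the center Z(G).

An element z ∈ Z(G) iff z commutes with every generator.
For example e is central: e·u = u = u·e; e·v = v = v·e.
Whereas u ∉ Z(G) since u·v = uv ≠ u⁸v = v·u.
Checking each of the 18 elements this way gives Z(G) = {e}, of order 1.

Answer: {e}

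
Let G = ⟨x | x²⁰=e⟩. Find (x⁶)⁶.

Compute successive powers of (x⁶), reducing at each step:
  (x⁶)²: (x⁶) · x⁶ = x¹²
  (x⁶)³: (x¹²) · x⁶ = x¹⁸
  (x⁶)⁴: (x¹⁸) · x⁶ = x⁴
  (x⁶)⁵: (x⁴) · x⁶ = x¹⁰
  (x⁶)⁶: (x¹⁰) · x⁶ = x¹⁶

Answer: x¹⁶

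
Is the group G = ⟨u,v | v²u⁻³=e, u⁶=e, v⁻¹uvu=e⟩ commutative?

u·v = uv but v·u = u²v⁻¹, so u·v ≠ v·u and G is not abelian.

Answer: No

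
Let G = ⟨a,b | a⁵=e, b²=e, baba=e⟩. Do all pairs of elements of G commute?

a·b = ab but b·a = a⁴b, so a·b ≠ b·a and G is not abelian.

Answer: No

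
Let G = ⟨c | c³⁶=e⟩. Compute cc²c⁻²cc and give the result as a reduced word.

Multiply left to right, reducing at each step:
  c · c² = c³
  (c³) · c⁻² = c
  c · c = c²
  (c²) · c = c³

Answer: c³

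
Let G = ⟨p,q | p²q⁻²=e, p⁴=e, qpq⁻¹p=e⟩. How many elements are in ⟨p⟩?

|⟨p⟩| equals the order of p. Compute successive powers until reaching e:
  p¹ = p, p² = p², p³ = p³, p⁴ = e.
The smallest positive k with pᵏ = e is 4, so |⟨p⟩| = 4.

Answer: 4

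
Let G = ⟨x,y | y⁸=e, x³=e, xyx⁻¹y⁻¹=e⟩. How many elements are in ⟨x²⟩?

|⟨x²⟩| equals the order of x². Compute successive powers until reaching e:
  (x²)¹ = x², (x²)² = x, (x²)³ = e.
The smallest positive k with (x²)ᵏ = e is 3, so |⟨x²⟩| = 3.

Answer: 3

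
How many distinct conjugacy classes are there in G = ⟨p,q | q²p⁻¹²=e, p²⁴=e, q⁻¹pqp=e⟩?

The conjugacy classes (representative and size) are:
  [e] (size 1), [p] (size 2), [p²] (size 2), [p³] (size 2), [p⁴] (size 2), [p⁵] (size 2), [p¹⁸] (size 2), [p⁷] (size 2), [p¹⁶] (size 2), [p¹⁵] (size 2), [p¹⁴] (size 2), [p¹³] (size 2), [p¹²] (size 1), [p⁶q] (size 12), [p⁵q⁻¹] (size 12).
Class equation: 1 + 2 + 2 + 2 + 2 + 2 + 2 + 2 + 2 + 2 + 2 + 2 + 1 + 12 + 12 = 48 = |G|. So G has 15 conjugacy classes.

Answer: 15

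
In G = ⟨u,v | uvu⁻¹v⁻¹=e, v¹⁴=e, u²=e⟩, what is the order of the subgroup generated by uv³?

|⟨uv³⟩| equals the order of uv³. Compute successive powers until reaching e:
  (uv³)¹ = uv³, (uv³)² = v⁶, (uv³)³ = uv⁹, (uv³)⁴ = v¹², (uv³)⁵ = uv, (uv³)⁶ = v⁴, (uv³)⁷ = uv⁷, (uv³)⁸ = v¹⁰, (uv³)⁹ = uv¹³, (uv³)¹⁰ = v², (uv³)¹¹ = uv⁵, (uv³)¹² = v⁸, (uv³)¹³ = uv¹¹, (uv³)¹⁴ = e.
The smallest positive k with (uv³)ᵏ = e is 14, so |⟨uv³⟩| = 14.

Answer: 14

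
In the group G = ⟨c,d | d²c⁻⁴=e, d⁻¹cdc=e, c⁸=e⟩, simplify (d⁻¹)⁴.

Compute successive powers of (d⁻¹), reducing at each step:
  (d⁻¹)²: (d⁻¹) · d⁻¹ = c⁴
  (d⁻¹)³: (c⁴) · d⁻¹ = d
  (d⁻¹)⁴: d · d⁻¹ = e

Answer: e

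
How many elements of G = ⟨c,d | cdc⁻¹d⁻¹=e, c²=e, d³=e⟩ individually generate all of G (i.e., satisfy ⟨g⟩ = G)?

G is cyclic of order 6. An element generates G iff its order is 6, and a cyclic group of order 6 has exactly φ(6) = 2 such elements.

Answer: 2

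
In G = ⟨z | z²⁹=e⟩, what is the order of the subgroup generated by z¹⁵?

|⟨z¹⁵⟩| equals the order of z¹⁵. Compute successive powers until reaching e:
  (z¹⁵)¹ = z¹⁵, (z¹⁵)² = z, (z¹⁵)³ = z¹⁶, (z¹⁵)⁴ = z², (z¹⁵)⁵ = z¹⁷, (z¹⁵)⁶ = z³, (z¹⁵)⁷ = z¹⁸, (z¹⁵)⁸ = z⁴, (z¹⁵)⁹ = z¹⁹, (z¹⁵)¹⁰ = z⁵, (z¹⁵)¹¹ = z²⁰, (z¹⁵)¹² = z⁶, (z¹⁵)¹³ = z²¹, (z¹⁵)¹⁴ = z⁷, (z¹⁵)¹⁵ = z²², (z¹⁵)¹⁶ = z⁸, (z¹⁵)¹⁷ = z²³, (z¹⁵)¹⁸ = z⁹, (z¹⁵)¹⁹ = z²⁴, (z¹⁵)²⁰ = z¹⁰, (z¹⁵)²¹ = z²⁵, (z¹⁵)²² = z¹¹, (z¹⁵)²³ = z²⁶, (z¹⁵)²⁴ = z¹², (z¹⁵)²⁵ = z²⁷, (z¹⁵)²⁶ = z¹³, (z¹⁵)²⁷ = z²⁸, (z¹⁵)²⁸ = z¹⁴, (z¹⁵)²⁹ = e.
The smallest positive k with (z¹⁵)ᵏ = e is 29, so |⟨z¹⁵⟩| = 29.

Answer: 29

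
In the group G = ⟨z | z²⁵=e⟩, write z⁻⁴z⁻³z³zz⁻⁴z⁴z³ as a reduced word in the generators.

Multiply left to right, reducing at each step:
  (z²¹) · z⁻³ = z¹⁸
  (z¹⁸) · z³ = z²¹
  (z²¹) · z = z²²
  (z²²) · z⁻⁴ = z¹⁸
  (z¹⁸) · z⁴ = z²²
  (z²²) · z³ = e

Answer: e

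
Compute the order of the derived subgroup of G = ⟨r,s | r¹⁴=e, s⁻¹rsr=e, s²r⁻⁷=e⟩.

G' = [G, G] is generated by all commutators. The generator-pair commutators are: [r, s] = r².
The subgroup they normally generate is {e, r², r⁴, r⁶, r⁸, r¹⁰, r¹²}, of order 7.
Check: |G/G'| = 28/7 = 4 is the order of the abelianisation.

Answer: 7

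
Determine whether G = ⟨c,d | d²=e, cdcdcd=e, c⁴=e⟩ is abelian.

c·d = cd but d·c = dc, so c·d ≠ d·c and G is not abelian.

Answer: No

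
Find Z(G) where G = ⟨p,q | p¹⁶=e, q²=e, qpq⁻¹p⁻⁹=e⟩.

An element z ∈ Z(G) iff z commutes with every generator.
For example p² is central: (p²)·p = p³ = p·(p²); (p²)·q = p²q = q·(p²).
Whereas p ∉ Z(G) since p·q = pq ≠ p⁹q = q·p.
Checking each of the 32 elements this way gives Z(G) = {e, p², p⁴, p⁶, p⁸, p¹⁰, p¹², p¹⁴}, of order 8.

Answer: {e, p², p⁴, p⁶, p⁸, p¹⁰, p¹², p¹⁴}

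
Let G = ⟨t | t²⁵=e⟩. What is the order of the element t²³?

Compute successive powers until reaching e:
  (t²³)¹ = t²³, (t²³)² = t²¹, (t²³)³ = t¹⁹, (t²³)⁴ = t¹⁷, (t²³)⁵ = t¹⁵, (t²³)⁶ = t¹³, (t²³)⁷ = t¹¹, (t²³)⁸ = t⁹, (t²³)⁹ = t⁷, (t²³)¹⁰ = t⁵, (t²³)¹¹ = t³, (t²³)¹² = t, (t²³)¹³ = t²⁴, (t²³)¹⁴ = t²², (t²³)¹⁵ = t²⁰, (t²³)¹⁶ = t¹⁸, (t²³)¹⁷ = t¹⁶, (t²³)¹⁸ = t¹⁴, (t²³)¹⁹ = t¹², (t²³)²⁰ = t¹⁰, (t²³)²¹ = t⁸, (t²³)²² = t⁶, (t²³)²³ = t⁴, (t²³)²⁴ = t², (t²³)²⁵ = e.
The smallest positive k with (t²³)ᵏ = e is 25.

Answer: 25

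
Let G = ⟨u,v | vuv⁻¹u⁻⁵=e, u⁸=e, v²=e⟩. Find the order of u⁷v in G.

Compute successive powers until reaching e:
  (u⁷v)¹ = u⁷v, (u⁷v)² = u², (u⁷v)³ = uv, (u⁷v)⁴ = u⁴, (u⁷v)⁵ = u³v, (u⁷v)⁶ = u⁶, (u⁷v)⁷ = u⁵v, (u⁷v)⁸ = e.
The smallest positive k with (u⁷v)ᵏ = e is 8.

Answer: 8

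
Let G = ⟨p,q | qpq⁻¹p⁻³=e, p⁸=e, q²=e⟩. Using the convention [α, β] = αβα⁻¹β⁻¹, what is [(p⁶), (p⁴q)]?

[(p⁶), (p⁴q)] = (p⁶)·(p⁴q)·(p⁶)⁻¹·(p⁴q)⁻¹.
  (p⁶) · (p⁴q) = p²q
  (p²q) · (p²) = q
  q · (p⁴q) = p⁴

Answer: p⁴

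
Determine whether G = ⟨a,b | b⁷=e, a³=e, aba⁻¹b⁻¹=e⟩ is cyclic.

|G| = 21. The element ab has order 21 (its powers give 21 distinct elements), so ⟨ab⟩ = G and G is cyclic.

Answer: Yes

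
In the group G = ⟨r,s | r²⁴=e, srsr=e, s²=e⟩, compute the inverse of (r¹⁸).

The order of (r¹⁸) is 4 (smallest k with (r¹⁸)ᵏ = e), so (r¹⁸)⁻¹ = (r¹⁸)³ = r⁶.
Check: (r¹⁸) · (r⁶) → (r¹⁸) · r⁶ = e, giving e as required.

Answer: r⁶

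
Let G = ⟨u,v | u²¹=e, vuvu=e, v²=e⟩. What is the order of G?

Enumerate words in the generators, reducing via the relations: the distinct elements are
  {e, u, v, uv, u², u³, u⁴, u⁵, u⁶, u⁷, u⁸, u⁹, u²v, u²⁰, u³v, u¹², u¹³, u¹¹, u¹⁰, u¹⁴, u¹⁵, u¹⁶, u¹⁷, u¹⁸, u¹⁹, u⁴v, u⁵v, u⁶v, u⁷v, u⁸v, u⁹v, u²⁰v, u¹²v, u¹³v, u¹¹v, u¹⁰v, u¹⁴v, u¹⁵v, u¹⁶v, u¹⁷v, u¹⁸v, u¹⁹v}.
No further products give new elements, so |G| = 42.

Answer: 42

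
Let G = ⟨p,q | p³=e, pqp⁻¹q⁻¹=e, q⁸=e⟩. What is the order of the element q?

Compute successive powers until reaching e:
  q¹ = q, q² = q², q³ = q³, q⁴ = q⁴, q⁵ = q⁵, q⁶ = q⁶, q⁷ = q⁷, q⁸ = e.
The smallest positive k with qᵏ = e is 8.

Answer: 8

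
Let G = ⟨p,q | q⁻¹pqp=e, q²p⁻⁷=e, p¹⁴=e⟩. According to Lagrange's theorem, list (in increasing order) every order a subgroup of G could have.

|G| = 28 = 2² · 7. By Lagrange's theorem the order of any subgroup divides 28; the divisors of 28 are 1, 2, 4, 7, 14, 28.

Answer: 1, 2, 4, 7, 14, 28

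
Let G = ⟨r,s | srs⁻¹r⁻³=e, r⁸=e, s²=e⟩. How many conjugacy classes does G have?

The conjugacy classes (representative and size) are:
  [e] (size 1), [r³] (size 2), [r²] (size 2), [r⁴] (size 1), [r⁵] (size 2), [r⁴s] (size 4), [rs] (size 4).
Class equation: 1 + 2 + 2 + 1 + 2 + 4 + 4 = 16 = |G|. So G has 7 conjugacy classes.

Answer: 7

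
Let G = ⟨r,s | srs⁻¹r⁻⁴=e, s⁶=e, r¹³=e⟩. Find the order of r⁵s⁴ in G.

Compute successive powers until reaching e:
  (r⁵s⁴)¹ = r⁵s⁴, (r⁵s⁴)² = r¹¹s², (r⁵s⁴)³ = e.
The smallest positive k with (r⁵s⁴)ᵏ = e is 3.

Answer: 3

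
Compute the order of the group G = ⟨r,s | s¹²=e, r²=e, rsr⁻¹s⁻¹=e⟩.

Enumerate words in the generators, reducing via the relations: the distinct elements are
  {e, r, s, rs, s², s³, s⁴, s⁵, s⁶, s⁷, s⁸, s⁹, rs², rs³, rs⁴, rs⁵, rs⁶, rs⁷, rs⁸, rs⁹, s¹¹, s¹⁰, rs¹¹, rs¹⁰}.
No further products give new elements, so |G| = 24.

Answer: 24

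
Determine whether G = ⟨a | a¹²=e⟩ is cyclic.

|G| = 12. The element a has order 12 (its powers give 12 distinct elements), so ⟨a⟩ = G and G is cyclic.

Answer: Yes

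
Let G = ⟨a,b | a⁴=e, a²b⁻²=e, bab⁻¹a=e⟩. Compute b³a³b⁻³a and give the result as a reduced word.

Multiply left to right, reducing at each step:
  (b⁻¹) · a³ = ab⁻¹
  (ab⁻¹) · b⁻³ = a
  a · a = a²

Answer: a²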